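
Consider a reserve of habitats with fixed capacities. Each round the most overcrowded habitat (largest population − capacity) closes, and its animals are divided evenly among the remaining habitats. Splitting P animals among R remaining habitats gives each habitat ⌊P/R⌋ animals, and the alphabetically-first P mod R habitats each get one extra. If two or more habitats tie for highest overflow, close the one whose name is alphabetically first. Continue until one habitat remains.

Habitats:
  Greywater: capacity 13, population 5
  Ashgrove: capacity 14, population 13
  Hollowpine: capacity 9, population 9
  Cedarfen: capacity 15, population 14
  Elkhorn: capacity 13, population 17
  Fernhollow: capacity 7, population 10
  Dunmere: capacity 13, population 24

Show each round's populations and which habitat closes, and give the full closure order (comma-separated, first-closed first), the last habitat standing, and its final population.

Closure order: Dunmere, Elkhorn, Fernhollow, Ashgrove, Cedarfen, Hollowpine
Last habitat: Greywater with 92 animals

Round 1: Ashgrove=13 Cedarfen=14 Dunmere=24 Elkhorn=17 Fernhollow=10 Greywater=5 Hollowpine=9 → close Dunmere (overflow 11)
  24÷6 = 4 each, +1 to first 0
Round 2: Ashgrove=17 Cedarfen=18 Elkhorn=21 Fernhollow=14 Greywater=9 Hollowpine=13 → close Elkhorn (overflow 8)
  21÷5 = 4 each, +1 to first 1
Round 3: Ashgrove=22 Cedarfen=22 Fernhollow=18 Greywater=13 Hollowpine=17 → close Fernhollow (overflow 11)
  18÷4 = 4 each, +1 to first 2
Round 4: Ashgrove=27 Cedarfen=27 Greywater=17 Hollowpine=21 → close Ashgrove (overflow 13)
  27÷3 = 9 each, +1 to first 0
Round 5: Cedarfen=36 Greywater=26 Hollowpine=30 → close Cedarfen (overflow 21)
  36÷2 = 18 each, +1 to first 0
Round 6: Greywater=44 Hollowpine=48 → close Hollowpine (overflow 39)
  48÷1 = 48 each, +1 to first 0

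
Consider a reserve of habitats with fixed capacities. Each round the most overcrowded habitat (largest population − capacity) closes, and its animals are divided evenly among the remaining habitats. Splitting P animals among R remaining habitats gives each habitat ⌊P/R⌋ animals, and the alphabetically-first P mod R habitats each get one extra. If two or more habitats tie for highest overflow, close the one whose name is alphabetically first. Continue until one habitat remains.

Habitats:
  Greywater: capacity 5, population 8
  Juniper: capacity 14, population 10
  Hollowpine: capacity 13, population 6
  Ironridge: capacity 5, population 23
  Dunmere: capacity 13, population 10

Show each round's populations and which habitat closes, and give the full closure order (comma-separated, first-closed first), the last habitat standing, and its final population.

Round 1: Dunmere=10 Greywater=8 Hollowpine=6 Ironridge=23 Juniper=10 → close Ironridge (overflow 18)
  23÷4 = 5 each, +1 to first 3
Round 2: Dunmere=16 Greywater=14 Hollowpine=12 Juniper=15 → close Greywater (overflow 9)
  14÷3 = 4 each, +1 to first 2
Round 3: Dunmere=21 Hollowpine=17 Juniper=19 → close Dunmere (overflow 8)
  21÷2 = 10 each, +1 to first 1
Round 4: Hollowpine=28 Juniper=29 → close Hollowpine (overflow 15)
  28÷1 = 28 each, +1 to first 0

Closure order: Ironridge, Greywater, Dunmere, Hollowpine
Last habitat: Juniper with 57 animals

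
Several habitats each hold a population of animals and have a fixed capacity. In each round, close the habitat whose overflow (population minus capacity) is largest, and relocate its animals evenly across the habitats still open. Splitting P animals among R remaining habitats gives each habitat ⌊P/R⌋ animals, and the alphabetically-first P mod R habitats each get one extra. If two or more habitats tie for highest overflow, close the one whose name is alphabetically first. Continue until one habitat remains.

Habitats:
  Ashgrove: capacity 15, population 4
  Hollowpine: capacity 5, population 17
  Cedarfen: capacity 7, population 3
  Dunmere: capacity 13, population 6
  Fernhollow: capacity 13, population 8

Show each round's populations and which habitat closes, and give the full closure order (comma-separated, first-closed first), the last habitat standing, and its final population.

Round 1: Ashgrove=4 Cedarfen=3 Dunmere=6 Fernhollow=8 Hollowpine=17 → close Hollowpine (overflow 12)
  17÷4 = 4 each, +1 to first 1
Round 2: Ashgrove=9 Cedarfen=7 Dunmere=10 Fernhollow=12 → close Cedarfen (overflow 0)
  7÷3 = 2 each, +1 to first 1
Round 3: Ashgrove=12 Dunmere=12 Fernhollow=14 → close Fernhollow (overflow 1)
  14÷2 = 7 each, +1 to first 0
Round 4: Ashgrove=19 Dunmere=19 → close Dunmere (overflow 6)
  19÷1 = 19 each, +1 to first 0

Closure order: Hollowpine, Cedarfen, Fernhollow, Dunmere
Last habitat: Ashgrove with 38 animals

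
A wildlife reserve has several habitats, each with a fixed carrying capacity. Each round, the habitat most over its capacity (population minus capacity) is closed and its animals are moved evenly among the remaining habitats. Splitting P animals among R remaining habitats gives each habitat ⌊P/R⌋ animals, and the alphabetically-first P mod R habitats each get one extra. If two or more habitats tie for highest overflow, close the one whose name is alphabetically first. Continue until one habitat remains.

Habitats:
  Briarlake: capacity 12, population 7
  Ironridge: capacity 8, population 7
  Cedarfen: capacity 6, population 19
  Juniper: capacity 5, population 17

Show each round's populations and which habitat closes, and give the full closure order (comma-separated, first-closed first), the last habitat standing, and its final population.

Closure order: Cedarfen, Juniper, Ironridge
Last habitat: Briarlake with 50 animals

Round 1: Briarlake=7 Cedarfen=19 Ironridge=7 Juniper=17 → close Cedarfen (overflow 13)
  19÷3 = 6 each, +1 to first 1
Round 2: Briarlake=14 Ironridge=13 Juniper=23 → close Juniper (overflow 18)
  23÷2 = 11 each, +1 to first 1
Round 3: Briarlake=26 Ironridge=24 → close Ironridge (overflow 16)
  24÷1 = 24 each, +1 to first 0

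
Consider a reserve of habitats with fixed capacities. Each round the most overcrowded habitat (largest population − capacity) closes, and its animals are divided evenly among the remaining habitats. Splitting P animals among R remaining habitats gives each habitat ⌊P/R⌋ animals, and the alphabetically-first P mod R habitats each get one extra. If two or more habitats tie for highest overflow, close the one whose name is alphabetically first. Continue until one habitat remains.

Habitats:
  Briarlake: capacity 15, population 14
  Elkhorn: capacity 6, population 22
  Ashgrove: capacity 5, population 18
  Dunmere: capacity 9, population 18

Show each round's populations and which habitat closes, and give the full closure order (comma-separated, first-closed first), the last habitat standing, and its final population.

Round 1: Ashgrove=18 Briarlake=14 Dunmere=18 Elkhorn=22 → close Elkhorn (overflow 16)
  22÷3 = 7 each, +1 to first 1
Round 2: Ashgrove=26 Briarlake=21 Dunmere=25 → close Ashgrove (overflow 21)
  26÷2 = 13 each, +1 to first 0
Round 3: Briarlake=34 Dunmere=38 → close Dunmere (overflow 29)
  38÷1 = 38 each, +1 to first 0

Closure order: Elkhorn, Ashgrove, Dunmere
Last habitat: Briarlake with 72 animals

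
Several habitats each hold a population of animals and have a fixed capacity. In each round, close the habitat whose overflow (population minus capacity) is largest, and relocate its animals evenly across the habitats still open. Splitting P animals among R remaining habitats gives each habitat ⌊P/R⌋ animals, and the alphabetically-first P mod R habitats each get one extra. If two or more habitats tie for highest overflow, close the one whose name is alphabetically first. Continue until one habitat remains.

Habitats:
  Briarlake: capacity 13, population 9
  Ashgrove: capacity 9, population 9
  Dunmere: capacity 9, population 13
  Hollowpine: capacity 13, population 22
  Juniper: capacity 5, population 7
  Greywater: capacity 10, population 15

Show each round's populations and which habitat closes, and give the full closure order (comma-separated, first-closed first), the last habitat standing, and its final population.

Closure order: Hollowpine, Greywater, Dunmere, Ashgrove, Juniper
Last habitat: Briarlake with 75 animals

Round 1: Ashgrove=9 Briarlake=9 Dunmere=13 Greywater=15 Hollowpine=22 Juniper=7 → close Hollowpine (overflow 9)
  22÷5 = 4 each, +1 to first 2
Round 2: Ashgrove=14 Briarlake=14 Dunmere=17 Greywater=19 Juniper=11 → close Greywater (overflow 9)
  19÷4 = 4 each, +1 to first 3
Round 3: Ashgrove=19 Briarlake=19 Dunmere=22 Juniper=15 → close Dunmere (overflow 13)
  22÷3 = 7 each, +1 to first 1
Round 4: Ashgrove=27 Briarlake=26 Juniper=22 → close Ashgrove (overflow 18)
  27÷2 = 13 each, +1 to first 1
Round 5: Briarlake=40 Juniper=35 → close Juniper (overflow 30)
  35÷1 = 35 each, +1 to first 0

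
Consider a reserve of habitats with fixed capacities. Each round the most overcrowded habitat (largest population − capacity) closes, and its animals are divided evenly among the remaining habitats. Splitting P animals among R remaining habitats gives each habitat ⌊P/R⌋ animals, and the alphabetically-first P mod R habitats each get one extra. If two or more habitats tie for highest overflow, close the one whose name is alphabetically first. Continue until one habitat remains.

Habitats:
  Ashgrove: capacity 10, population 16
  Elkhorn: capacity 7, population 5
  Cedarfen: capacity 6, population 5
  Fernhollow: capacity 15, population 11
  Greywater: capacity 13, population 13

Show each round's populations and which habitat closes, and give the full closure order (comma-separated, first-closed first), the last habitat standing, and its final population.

Closure order: Ashgrove, Greywater, Cedarfen, Elkhorn
Last habitat: Fernhollow with 50 animals

Round 1: Ashgrove=16 Cedarfen=5 Elkhorn=5 Fernhollow=11 Greywater=13 → close Ashgrove (overflow 6)
  16÷4 = 4 each, +1 to first 0
Round 2: Cedarfen=9 Elkhorn=9 Fernhollow=15 Greywater=17 → close Greywater (overflow 4)
  17÷3 = 5 each, +1 to first 2
Round 3: Cedarfen=15 Elkhorn=15 Fernhollow=20 → close Cedarfen (overflow 9)
  15÷2 = 7 each, +1 to first 1
Round 4: Elkhorn=23 Fernhollow=27 → close Elkhorn (overflow 16)
  23÷1 = 23 each, +1 to first 0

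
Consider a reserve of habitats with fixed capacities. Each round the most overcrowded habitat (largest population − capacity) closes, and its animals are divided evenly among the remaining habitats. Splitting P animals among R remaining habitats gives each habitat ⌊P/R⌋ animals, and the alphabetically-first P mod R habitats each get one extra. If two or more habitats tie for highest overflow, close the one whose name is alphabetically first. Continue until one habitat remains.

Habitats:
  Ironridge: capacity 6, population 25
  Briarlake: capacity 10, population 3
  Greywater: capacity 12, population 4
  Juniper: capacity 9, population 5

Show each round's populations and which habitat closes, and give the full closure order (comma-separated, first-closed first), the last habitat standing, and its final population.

Closure order: Ironridge, Juniper, Briarlake
Last habitat: Greywater with 37 animals

Round 1: Briarlake=3 Greywater=4 Ironridge=25 Juniper=5 → close Ironridge (overflow 19)
  25÷3 = 8 each, +1 to first 1
Round 2: Briarlake=12 Greywater=12 Juniper=13 → close Juniper (overflow 4)
  13÷2 = 6 each, +1 to first 1
Round 3: Briarlake=19 Greywater=18 → close Briarlake (overflow 9)
  19÷1 = 19 each, +1 to first 0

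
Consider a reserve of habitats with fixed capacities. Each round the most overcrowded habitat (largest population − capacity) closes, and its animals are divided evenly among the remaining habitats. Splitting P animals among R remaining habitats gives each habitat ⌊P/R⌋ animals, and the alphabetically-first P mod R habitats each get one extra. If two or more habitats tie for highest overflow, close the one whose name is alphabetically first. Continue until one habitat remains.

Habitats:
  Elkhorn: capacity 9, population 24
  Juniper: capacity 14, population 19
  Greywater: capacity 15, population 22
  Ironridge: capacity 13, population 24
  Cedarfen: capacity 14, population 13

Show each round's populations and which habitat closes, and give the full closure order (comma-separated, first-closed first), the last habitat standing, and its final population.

Round 1: Cedarfen=13 Elkhorn=24 Greywater=22 Ironridge=24 Juniper=19 → close Elkhorn (overflow 15)
  24÷4 = 6 each, +1 to first 0
Round 2: Cedarfen=19 Greywater=28 Ironridge=30 Juniper=25 → close Ironridge (overflow 17)
  30÷3 = 10 each, +1 to first 0
Round 3: Cedarfen=29 Greywater=38 Juniper=35 → close Greywater (overflow 23)
  38÷2 = 19 each, +1 to first 0
Round 4: Cedarfen=48 Juniper=54 → close Juniper (overflow 40)
  54÷1 = 54 each, +1 to first 0

Closure order: Elkhorn, Ironridge, Greywater, Juniper
Last habitat: Cedarfen with 102 animals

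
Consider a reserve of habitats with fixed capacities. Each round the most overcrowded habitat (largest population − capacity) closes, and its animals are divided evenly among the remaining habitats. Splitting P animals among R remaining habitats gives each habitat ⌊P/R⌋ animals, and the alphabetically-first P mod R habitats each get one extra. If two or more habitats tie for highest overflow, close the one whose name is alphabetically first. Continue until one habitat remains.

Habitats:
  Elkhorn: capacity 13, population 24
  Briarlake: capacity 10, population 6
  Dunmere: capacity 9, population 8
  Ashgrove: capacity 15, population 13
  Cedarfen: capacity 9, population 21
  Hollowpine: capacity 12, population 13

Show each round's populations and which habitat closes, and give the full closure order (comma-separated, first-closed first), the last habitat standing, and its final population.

Closure order: Cedarfen, Elkhorn, Hollowpine, Ashgrove, Dunmere
Last habitat: Briarlake with 85 animals

Round 1: Ashgrove=13 Briarlake=6 Cedarfen=21 Dunmere=8 Elkhorn=24 Hollowpine=13 → close Cedarfen (overflow 12)
  21÷5 = 4 each, +1 to first 1
Round 2: Ashgrove=18 Briarlake=10 Dunmere=12 Elkhorn=28 Hollowpine=17 → close Elkhorn (overflow 15)
  28÷4 = 7 each, +1 to first 0
Round 3: Ashgrove=25 Briarlake=17 Dunmere=19 Hollowpine=24 → close Hollowpine (overflow 12)
  24÷3 = 8 each, +1 to first 0
Round 4: Ashgrove=33 Briarlake=25 Dunmere=27 → close Ashgrove (overflow 18)
  33÷2 = 16 each, +1 to first 1
Round 5: Briarlake=42 Dunmere=43 → close Dunmere (overflow 34)
  43÷1 = 43 each, +1 to first 0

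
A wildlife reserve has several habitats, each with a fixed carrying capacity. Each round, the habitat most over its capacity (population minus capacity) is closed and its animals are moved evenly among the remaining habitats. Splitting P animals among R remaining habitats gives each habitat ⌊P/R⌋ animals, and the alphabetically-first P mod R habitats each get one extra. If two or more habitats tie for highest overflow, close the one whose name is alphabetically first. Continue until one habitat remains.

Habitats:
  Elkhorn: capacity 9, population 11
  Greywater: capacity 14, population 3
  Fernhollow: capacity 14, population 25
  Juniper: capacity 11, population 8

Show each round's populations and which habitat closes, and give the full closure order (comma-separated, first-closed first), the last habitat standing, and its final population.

Round 1: Elkhorn=11 Fernhollow=25 Greywater=3 Juniper=8 → close Fernhollow (overflow 11)
  25÷3 = 8 each, +1 to first 1
Round 2: Elkhorn=20 Greywater=11 Juniper=16 → close Elkhorn (overflow 11)
  20÷2 = 10 each, +1 to first 0
Round 3: Greywater=21 Juniper=26 → close Juniper (overflow 15)
  26÷1 = 26 each, +1 to first 0

Closure order: Fernhollow, Elkhorn, Juniper
Last habitat: Greywater with 47 animals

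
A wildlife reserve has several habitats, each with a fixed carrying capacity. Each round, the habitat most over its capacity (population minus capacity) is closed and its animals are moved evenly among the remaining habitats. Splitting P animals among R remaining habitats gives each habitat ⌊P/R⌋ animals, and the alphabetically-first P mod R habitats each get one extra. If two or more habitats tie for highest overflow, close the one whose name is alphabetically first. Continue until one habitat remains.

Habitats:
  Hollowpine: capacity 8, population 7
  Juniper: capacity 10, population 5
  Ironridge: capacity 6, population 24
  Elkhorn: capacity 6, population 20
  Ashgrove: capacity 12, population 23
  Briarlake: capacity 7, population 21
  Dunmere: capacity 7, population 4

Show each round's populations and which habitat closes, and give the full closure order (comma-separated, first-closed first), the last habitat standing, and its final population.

Closure order: Ironridge, Briarlake, Elkhorn, Ashgrove, Hollowpine, Dunmere
Last habitat: Juniper with 104 animals

Round 1: Ashgrove=23 Briarlake=21 Dunmere=4 Elkhorn=20 Hollowpine=7 Ironridge=24 Juniper=5 → close Ironridge (overflow 18)
  24÷6 = 4 each, +1 to first 0
Round 2: Ashgrove=27 Briarlake=25 Dunmere=8 Elkhorn=24 Hollowpine=11 Juniper=9 → close Briarlake (overflow 18)
  25÷5 = 5 each, +1 to first 0
Round 3: Ashgrove=32 Dunmere=13 Elkhorn=29 Hollowpine=16 Juniper=14 → close Elkhorn (overflow 23)
  29÷4 = 7 each, +1 to first 1
Round 4: Ashgrove=40 Dunmere=20 Hollowpine=23 Juniper=21 → close Ashgrove (overflow 28)
  40÷3 = 13 each, +1 to first 1
Round 5: Dunmere=34 Hollowpine=36 Juniper=34 → close Hollowpine (overflow 28)
  36÷2 = 18 each, +1 to first 0
Round 6: Dunmere=52 Juniper=52 → close Dunmere (overflow 45)
  52÷1 = 52 each, +1 to first 0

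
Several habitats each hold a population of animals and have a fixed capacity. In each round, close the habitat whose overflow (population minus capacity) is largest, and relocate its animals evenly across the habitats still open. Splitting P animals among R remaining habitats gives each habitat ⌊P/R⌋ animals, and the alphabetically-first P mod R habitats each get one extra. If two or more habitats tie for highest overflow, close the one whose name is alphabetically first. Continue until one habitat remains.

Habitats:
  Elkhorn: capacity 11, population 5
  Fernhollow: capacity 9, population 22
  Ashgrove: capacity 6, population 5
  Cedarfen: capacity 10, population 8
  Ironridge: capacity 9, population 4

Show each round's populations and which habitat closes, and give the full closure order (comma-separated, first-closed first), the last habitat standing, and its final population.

Round 1: Ashgrove=5 Cedarfen=8 Elkhorn=5 Fernhollow=22 Ironridge=4 → close Fernhollow (overflow 13)
  22÷4 = 5 each, +1 to first 2
Round 2: Ashgrove=11 Cedarfen=14 Elkhorn=10 Ironridge=9 → close Ashgrove (overflow 5)
  11÷3 = 3 each, +1 to first 2
Round 3: Cedarfen=18 Elkhorn=14 Ironridge=12 → close Cedarfen (overflow 8)
  18÷2 = 9 each, +1 to first 0
Round 4: Elkhorn=23 Ironridge=21 → close Elkhorn (overflow 12)
  23÷1 = 23 each, +1 to first 0

Closure order: Fernhollow, Ashgrove, Cedarfen, Elkhorn
Last habitat: Ironridge with 44 animals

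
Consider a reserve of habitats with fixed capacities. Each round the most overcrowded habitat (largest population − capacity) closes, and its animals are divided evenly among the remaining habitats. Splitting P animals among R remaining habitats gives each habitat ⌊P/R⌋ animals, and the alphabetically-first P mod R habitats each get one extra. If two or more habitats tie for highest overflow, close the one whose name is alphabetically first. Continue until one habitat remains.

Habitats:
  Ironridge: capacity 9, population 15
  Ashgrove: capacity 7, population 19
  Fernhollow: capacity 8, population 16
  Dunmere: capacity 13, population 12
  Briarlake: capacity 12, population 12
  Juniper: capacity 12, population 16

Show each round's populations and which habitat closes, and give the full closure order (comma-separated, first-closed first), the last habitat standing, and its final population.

Closure order: Ashgrove, Fernhollow, Ironridge, Juniper, Briarlake
Last habitat: Dunmere with 90 animals

Round 1: Ashgrove=19 Briarlake=12 Dunmere=12 Fernhollow=16 Ironridge=15 Juniper=16 → close Ashgrove (overflow 12)
  19÷5 = 3 each, +1 to first 4
Round 2: Briarlake=16 Dunmere=16 Fernhollow=20 Ironridge=19 Juniper=19 → close Fernhollow (overflow 12)
  20÷4 = 5 each, +1 to first 0
Round 3: Briarlake=21 Dunmere=21 Ironridge=24 Juniper=24 → close Ironridge (overflow 15)
  24÷3 = 8 each, +1 to first 0
Round 4: Briarlake=29 Dunmere=29 Juniper=32 → close Juniper (overflow 20)
  32÷2 = 16 each, +1 to first 0
Round 5: Briarlake=45 Dunmere=45 → close Briarlake (overflow 33)
  45÷1 = 45 each, +1 to first 0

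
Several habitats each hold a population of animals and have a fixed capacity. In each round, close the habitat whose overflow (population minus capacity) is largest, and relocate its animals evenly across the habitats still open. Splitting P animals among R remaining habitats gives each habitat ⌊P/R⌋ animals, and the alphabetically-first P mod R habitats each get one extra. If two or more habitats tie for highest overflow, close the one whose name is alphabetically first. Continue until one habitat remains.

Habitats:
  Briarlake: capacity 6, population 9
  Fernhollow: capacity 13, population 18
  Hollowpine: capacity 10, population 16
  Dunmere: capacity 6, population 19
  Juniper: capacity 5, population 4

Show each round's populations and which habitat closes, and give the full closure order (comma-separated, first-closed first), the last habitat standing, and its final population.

Round 1: Briarlake=9 Dunmere=19 Fernhollow=18 Hollowpine=16 Juniper=4 → close Dunmere (overflow 13)
  19÷4 = 4 each, +1 to first 3
Round 2: Briarlake=14 Fernhollow=23 Hollowpine=21 Juniper=8 → close Hollowpine (overflow 11)
  21÷3 = 7 each, +1 to first 0
Round 3: Briarlake=21 Fernhollow=30 Juniper=15 → close Fernhollow (overflow 17)
  30÷2 = 15 each, +1 to first 0
Round 4: Briarlake=36 Juniper=30 → close Briarlake (overflow 30)
  36÷1 = 36 each, +1 to first 0

Closure order: Dunmere, Hollowpine, Fernhollow, Briarlake
Last habitat: Juniper with 66 animals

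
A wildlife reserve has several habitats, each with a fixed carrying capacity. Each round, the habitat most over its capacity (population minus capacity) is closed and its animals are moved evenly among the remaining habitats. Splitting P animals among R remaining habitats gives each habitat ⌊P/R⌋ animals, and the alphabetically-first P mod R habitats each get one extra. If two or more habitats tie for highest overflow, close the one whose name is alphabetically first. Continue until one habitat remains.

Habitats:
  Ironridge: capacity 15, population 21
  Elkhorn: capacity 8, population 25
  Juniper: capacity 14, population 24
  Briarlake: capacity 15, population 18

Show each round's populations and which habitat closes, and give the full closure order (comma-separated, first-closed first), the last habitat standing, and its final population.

Closure order: Elkhorn, Juniper, Ironridge
Last habitat: Briarlake with 88 animals

Round 1: Briarlake=18 Elkhorn=25 Ironridge=21 Juniper=24 → close Elkhorn (overflow 17)
  25÷3 = 8 each, +1 to first 1
Round 2: Briarlake=27 Ironridge=29 Juniper=32 → close Juniper (overflow 18)
  32÷2 = 16 each, +1 to first 0
Round 3: Briarlake=43 Ironridge=45 → close Ironridge (overflow 30)
  45÷1 = 45 each, +1 to first 0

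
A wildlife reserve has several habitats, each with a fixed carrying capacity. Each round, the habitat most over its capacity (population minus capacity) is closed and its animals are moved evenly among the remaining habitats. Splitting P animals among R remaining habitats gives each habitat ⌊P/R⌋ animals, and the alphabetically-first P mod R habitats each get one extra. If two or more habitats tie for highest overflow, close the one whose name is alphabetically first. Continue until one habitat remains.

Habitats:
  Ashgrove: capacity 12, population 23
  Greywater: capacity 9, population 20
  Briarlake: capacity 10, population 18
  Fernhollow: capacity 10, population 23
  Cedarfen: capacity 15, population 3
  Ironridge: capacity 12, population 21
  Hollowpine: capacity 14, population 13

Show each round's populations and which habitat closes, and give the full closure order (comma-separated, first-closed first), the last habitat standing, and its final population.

Round 1: Ashgrove=23 Briarlake=18 Cedarfen=3 Fernhollow=23 Greywater=20 Hollowpine=13 Ironridge=21 → close Fernhollow (overflow 13)
  23÷6 = 3 each, +1 to first 5
Round 2: Ashgrove=27 Briarlake=22 Cedarfen=7 Greywater=24 Hollowpine=17 Ironridge=24 → close Ashgrove (overflow 15)
  27÷5 = 5 each, +1 to first 2
Round 3: Briarlake=28 Cedarfen=13 Greywater=29 Hollowpine=22 Ironridge=29 → close Greywater (overflow 20)
  29÷4 = 7 each, +1 to first 1
Round 4: Briarlake=36 Cedarfen=20 Hollowpine=29 Ironridge=36 → close Briarlake (overflow 26)
  36÷3 = 12 each, +1 to first 0
Round 5: Cedarfen=32 Hollowpine=41 Ironridge=48 → close Ironridge (overflow 36)
  48÷2 = 24 each, +1 to first 0
Round 6: Cedarfen=56 Hollowpine=65 → close Hollowpine (overflow 51)
  65÷1 = 65 each, +1 to first 0

Closure order: Fernhollow, Ashgrove, Greywater, Briarlake, Ironridge, Hollowpine
Last habitat: Cedarfen with 121 animals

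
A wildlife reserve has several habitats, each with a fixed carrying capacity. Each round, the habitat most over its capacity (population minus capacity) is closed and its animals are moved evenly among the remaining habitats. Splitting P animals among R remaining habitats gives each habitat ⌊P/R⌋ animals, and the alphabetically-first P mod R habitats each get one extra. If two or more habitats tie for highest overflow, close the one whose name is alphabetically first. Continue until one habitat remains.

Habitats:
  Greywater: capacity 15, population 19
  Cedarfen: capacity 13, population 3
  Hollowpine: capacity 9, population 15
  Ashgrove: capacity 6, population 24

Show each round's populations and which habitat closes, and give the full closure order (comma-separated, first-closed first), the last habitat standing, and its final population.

Closure order: Ashgrove, Hollowpine, Greywater
Last habitat: Cedarfen with 61 animals

Round 1: Ashgrove=24 Cedarfen=3 Greywater=19 Hollowpine=15 → close Ashgrove (overflow 18)
  24÷3 = 8 each, +1 to first 0
Round 2: Cedarfen=11 Greywater=27 Hollowpine=23 → close Hollowpine (overflow 14)
  23÷2 = 11 each, +1 to first 1
Round 3: Cedarfen=23 Greywater=38 → close Greywater (overflow 23)
  38÷1 = 38 each, +1 to first 0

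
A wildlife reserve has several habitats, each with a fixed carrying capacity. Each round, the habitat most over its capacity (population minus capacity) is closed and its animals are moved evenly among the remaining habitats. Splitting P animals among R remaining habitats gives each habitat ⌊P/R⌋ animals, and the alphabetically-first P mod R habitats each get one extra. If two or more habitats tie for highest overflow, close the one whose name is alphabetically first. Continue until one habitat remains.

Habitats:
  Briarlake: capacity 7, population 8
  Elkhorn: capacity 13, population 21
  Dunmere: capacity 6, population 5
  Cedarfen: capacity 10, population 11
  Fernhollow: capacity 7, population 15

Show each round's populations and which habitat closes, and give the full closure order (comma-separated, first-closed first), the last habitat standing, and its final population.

Round 1: Briarlake=8 Cedarfen=11 Dunmere=5 Elkhorn=21 Fernhollow=15 → close Elkhorn (overflow 8)
  21÷4 = 5 each, +1 to first 1
Round 2: Briarlake=14 Cedarfen=16 Dunmere=10 Fernhollow=20 → close Fernhollow (overflow 13)
  20÷3 = 6 each, +1 to first 2
Round 3: Briarlake=21 Cedarfen=23 Dunmere=16 → close Briarlake (overflow 14)
  21÷2 = 10 each, +1 to first 1
Round 4: Cedarfen=34 Dunmere=26 → close Cedarfen (overflow 24)
  34÷1 = 34 each, +1 to first 0

Closure order: Elkhorn, Fernhollow, Briarlake, Cedarfen
Last habitat: Dunmere with 60 animals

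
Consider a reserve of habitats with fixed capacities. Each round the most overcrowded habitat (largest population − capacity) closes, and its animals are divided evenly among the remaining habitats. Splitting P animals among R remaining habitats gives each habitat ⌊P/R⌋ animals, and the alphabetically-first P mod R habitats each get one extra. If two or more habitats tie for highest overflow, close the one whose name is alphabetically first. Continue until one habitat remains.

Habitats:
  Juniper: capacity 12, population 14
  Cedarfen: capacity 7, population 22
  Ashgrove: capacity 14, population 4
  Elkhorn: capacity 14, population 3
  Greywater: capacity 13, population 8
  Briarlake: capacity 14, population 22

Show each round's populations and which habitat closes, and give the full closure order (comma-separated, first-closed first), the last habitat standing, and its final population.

Closure order: Cedarfen, Briarlake, Juniper, Greywater, Ashgrove
Last habitat: Elkhorn with 73 animals

Round 1: Ashgrove=4 Briarlake=22 Cedarfen=22 Elkhorn=3 Greywater=8 Juniper=14 → close Cedarfen (overflow 15)
  22÷5 = 4 each, +1 to first 2
Round 2: Ashgrove=9 Briarlake=27 Elkhorn=7 Greywater=12 Juniper=18 → close Briarlake (overflow 13)
  27÷4 = 6 each, +1 to first 3
Round 3: Ashgrove=16 Elkhorn=14 Greywater=19 Juniper=24 → close Juniper (overflow 12)
  24÷3 = 8 each, +1 to first 0
Round 4: Ashgrove=24 Elkhorn=22 Greywater=27 → close Greywater (overflow 14)
  27÷2 = 13 each, +1 to first 1
Round 5: Ashgrove=38 Elkhorn=35 → close Ashgrove (overflow 24)
  38÷1 = 38 each, +1 to first 0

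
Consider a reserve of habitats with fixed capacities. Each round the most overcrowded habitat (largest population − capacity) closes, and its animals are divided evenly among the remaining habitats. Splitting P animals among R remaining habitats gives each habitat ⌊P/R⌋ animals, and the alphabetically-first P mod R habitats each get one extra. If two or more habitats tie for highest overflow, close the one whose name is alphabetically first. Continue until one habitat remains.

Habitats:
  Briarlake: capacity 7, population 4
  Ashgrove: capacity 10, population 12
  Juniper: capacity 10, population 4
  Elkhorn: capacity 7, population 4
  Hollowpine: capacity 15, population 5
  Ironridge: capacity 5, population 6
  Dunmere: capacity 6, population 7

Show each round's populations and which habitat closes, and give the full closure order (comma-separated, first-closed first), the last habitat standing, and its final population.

Closure order: Ashgrove, Dunmere, Ironridge, Briarlake, Elkhorn, Juniper
Last habitat: Hollowpine with 42 animals

Round 1: Ashgrove=12 Briarlake=4 Dunmere=7 Elkhorn=4 Hollowpine=5 Ironridge=6 Juniper=4 → close Ashgrove (overflow 2)
  12÷6 = 2 each, +1 to first 0
Round 2: Briarlake=6 Dunmere=9 Elkhorn=6 Hollowpine=7 Ironridge=8 Juniper=6 → close Dunmere (overflow 3)
  9÷5 = 1 each, +1 to first 4
Round 3: Briarlake=8 Elkhorn=8 Hollowpine=9 Ironridge=10 Juniper=7 → close Ironridge (overflow 5)
  10÷4 = 2 each, +1 to first 2
Round 4: Briarlake=11 Elkhorn=11 Hollowpine=11 Juniper=9 → close Briarlake (overflow 4)
  11÷3 = 3 each, +1 to first 2
Round 5: Elkhorn=15 Hollowpine=15 Juniper=12 → close Elkhorn (overflow 8)
  15÷2 = 7 each, +1 to first 1
Round 6: Hollowpine=23 Juniper=19 → close Juniper (overflow 9)
  19÷1 = 19 each, +1 to first 0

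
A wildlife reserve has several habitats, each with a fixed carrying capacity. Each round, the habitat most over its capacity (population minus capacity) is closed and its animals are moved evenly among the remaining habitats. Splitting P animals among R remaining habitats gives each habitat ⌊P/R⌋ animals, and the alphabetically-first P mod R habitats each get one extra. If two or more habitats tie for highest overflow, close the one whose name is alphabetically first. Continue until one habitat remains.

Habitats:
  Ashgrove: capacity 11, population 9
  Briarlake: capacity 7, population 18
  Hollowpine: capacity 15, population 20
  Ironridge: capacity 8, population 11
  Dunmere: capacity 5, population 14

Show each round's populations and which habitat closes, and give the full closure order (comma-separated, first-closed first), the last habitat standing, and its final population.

Round 1: Ashgrove=9 Briarlake=18 Dunmere=14 Hollowpine=20 Ironridge=11 → close Briarlake (overflow 11)
  18÷4 = 4 each, +1 to first 2
Round 2: Ashgrove=14 Dunmere=19 Hollowpine=24 Ironridge=15 → close Dunmere (overflow 14)
  19÷3 = 6 each, +1 to first 1
Round 3: Ashgrove=21 Hollowpine=30 Ironridge=21 → close Hollowpine (overflow 15)
  30÷2 = 15 each, +1 to first 0
Round 4: Ashgrove=36 Ironridge=36 → close Ironridge (overflow 28)
  36÷1 = 36 each, +1 to first 0

Closure order: Briarlake, Dunmere, Hollowpine, Ironridge
Last habitat: Ashgrove with 72 animals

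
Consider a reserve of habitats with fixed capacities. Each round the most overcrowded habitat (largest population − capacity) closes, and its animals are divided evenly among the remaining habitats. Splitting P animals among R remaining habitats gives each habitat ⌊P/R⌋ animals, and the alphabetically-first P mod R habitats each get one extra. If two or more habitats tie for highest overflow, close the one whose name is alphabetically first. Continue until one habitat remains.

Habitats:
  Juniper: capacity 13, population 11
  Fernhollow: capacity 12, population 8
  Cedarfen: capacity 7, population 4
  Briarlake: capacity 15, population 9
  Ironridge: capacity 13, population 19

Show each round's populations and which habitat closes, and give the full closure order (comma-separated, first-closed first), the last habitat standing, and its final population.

Round 1: Briarlake=9 Cedarfen=4 Fernhollow=8 Ironridge=19 Juniper=11 → close Ironridge (overflow 6)
  19÷4 = 4 each, +1 to first 3
Round 2: Briarlake=14 Cedarfen=9 Fernhollow=13 Juniper=15 → close Cedarfen (overflow 2)
  9÷3 = 3 each, +1 to first 0
Round 3: Briarlake=17 Fernhollow=16 Juniper=18 → close Juniper (overflow 5)
  18÷2 = 9 each, +1 to first 0
Round 4: Briarlake=26 Fernhollow=25 → close Fernhollow (overflow 13)
  25÷1 = 25 each, +1 to first 0

Closure order: Ironridge, Cedarfen, Juniper, Fernhollow
Last habitat: Briarlake with 51 animals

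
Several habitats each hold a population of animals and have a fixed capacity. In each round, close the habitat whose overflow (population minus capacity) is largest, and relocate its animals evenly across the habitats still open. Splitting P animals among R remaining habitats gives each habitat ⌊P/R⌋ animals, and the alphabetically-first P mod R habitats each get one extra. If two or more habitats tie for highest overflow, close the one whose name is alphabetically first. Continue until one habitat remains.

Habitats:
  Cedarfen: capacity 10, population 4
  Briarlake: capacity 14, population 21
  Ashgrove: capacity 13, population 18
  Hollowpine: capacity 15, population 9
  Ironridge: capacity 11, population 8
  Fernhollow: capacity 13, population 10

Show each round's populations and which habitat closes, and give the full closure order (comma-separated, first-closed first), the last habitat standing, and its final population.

Closure order: Briarlake, Ashgrove, Fernhollow, Ironridge, Cedarfen
Last habitat: Hollowpine with 70 animals

Round 1: Ashgrove=18 Briarlake=21 Cedarfen=4 Fernhollow=10 Hollowpine=9 Ironridge=8 → close Briarlake (overflow 7)
  21÷5 = 4 each, +1 to first 1
Round 2: Ashgrove=23 Cedarfen=8 Fernhollow=14 Hollowpine=13 Ironridge=12 → close Ashgrove (overflow 10)
  23÷4 = 5 each, +1 to first 3
Round 3: Cedarfen=14 Fernhollow=20 Hollowpine=19 Ironridge=17 → close Fernhollow (overflow 7)
  20÷3 = 6 each, +1 to first 2
Round 4: Cedarfen=21 Hollowpine=26 Ironridge=23 → close Ironridge (overflow 12)
  23÷2 = 11 each, +1 to first 1
Round 5: Cedarfen=33 Hollowpine=37 → close Cedarfen (overflow 23)
  33÷1 = 33 each, +1 to first 0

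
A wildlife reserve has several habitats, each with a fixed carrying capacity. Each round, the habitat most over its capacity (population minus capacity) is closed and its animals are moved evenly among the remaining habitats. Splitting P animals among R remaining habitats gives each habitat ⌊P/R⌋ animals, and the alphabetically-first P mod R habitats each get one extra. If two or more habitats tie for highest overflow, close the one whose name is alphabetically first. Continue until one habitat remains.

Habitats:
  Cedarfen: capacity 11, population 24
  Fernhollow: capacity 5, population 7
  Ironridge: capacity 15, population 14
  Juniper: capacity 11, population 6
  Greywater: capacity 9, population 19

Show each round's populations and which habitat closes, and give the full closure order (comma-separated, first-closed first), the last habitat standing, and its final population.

Round 1: Cedarfen=24 Fernhollow=7 Greywater=19 Ironridge=14 Juniper=6 → close Cedarfen (overflow 13)
  24÷4 = 6 each, +1 to first 0
Round 2: Fernhollow=13 Greywater=25 Ironridge=20 Juniper=12 → close Greywater (overflow 16)
  25÷3 = 8 each, +1 to first 1
Round 3: Fernhollow=22 Ironridge=28 Juniper=20 → close Fernhollow (overflow 17)
  22÷2 = 11 each, +1 to first 0
Round 4: Ironridge=39 Juniper=31 → close Ironridge (overflow 24)
  39÷1 = 39 each, +1 to first 0

Closure order: Cedarfen, Greywater, Fernhollow, Ironridge
Last habitat: Juniper with 70 animals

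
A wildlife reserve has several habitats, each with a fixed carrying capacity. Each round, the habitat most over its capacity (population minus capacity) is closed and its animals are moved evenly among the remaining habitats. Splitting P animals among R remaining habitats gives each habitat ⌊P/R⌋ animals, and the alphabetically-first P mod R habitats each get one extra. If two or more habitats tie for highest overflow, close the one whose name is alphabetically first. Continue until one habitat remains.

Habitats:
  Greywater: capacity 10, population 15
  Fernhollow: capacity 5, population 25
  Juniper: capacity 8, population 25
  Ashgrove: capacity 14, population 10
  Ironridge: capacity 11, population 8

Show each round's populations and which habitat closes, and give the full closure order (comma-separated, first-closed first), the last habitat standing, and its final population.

Closure order: Fernhollow, Juniper, Greywater, Ashgrove
Last habitat: Ironridge with 83 animals

Round 1: Ashgrove=10 Fernhollow=25 Greywater=15 Ironridge=8 Juniper=25 → close Fernhollow (overflow 20)
  25÷4 = 6 each, +1 to first 1
Round 2: Ashgrove=17 Greywater=21 Ironridge=14 Juniper=31 → close Juniper (overflow 23)
  31÷3 = 10 each, +1 to first 1
Round 3: Ashgrove=28 Greywater=31 Ironridge=24 → close Greywater (overflow 21)
  31÷2 = 15 each, +1 to first 1
Round 4: Ashgrove=44 Ironridge=39 → close Ashgrove (overflow 30)
  44÷1 = 44 each, +1 to first 0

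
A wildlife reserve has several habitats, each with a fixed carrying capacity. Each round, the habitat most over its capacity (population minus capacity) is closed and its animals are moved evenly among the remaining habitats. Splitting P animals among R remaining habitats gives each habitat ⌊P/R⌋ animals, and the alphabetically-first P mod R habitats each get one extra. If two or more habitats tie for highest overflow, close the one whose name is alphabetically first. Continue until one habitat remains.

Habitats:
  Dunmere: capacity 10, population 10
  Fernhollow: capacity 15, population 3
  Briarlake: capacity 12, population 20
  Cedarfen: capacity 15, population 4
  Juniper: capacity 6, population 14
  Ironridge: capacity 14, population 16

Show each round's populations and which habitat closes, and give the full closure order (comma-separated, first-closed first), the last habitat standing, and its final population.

Closure order: Briarlake, Juniper, Ironridge, Dunmere, Cedarfen
Last habitat: Fernhollow with 67 animals

Round 1: Briarlake=20 Cedarfen=4 Dunmere=10 Fernhollow=3 Ironridge=16 Juniper=14 → close Briarlake (overflow 8)
  20÷5 = 4 each, +1 to first 0
Round 2: Cedarfen=8 Dunmere=14 Fernhollow=7 Ironridge=20 Juniper=18 → close Juniper (overflow 12)
  18÷4 = 4 each, +1 to first 2
Round 3: Cedarfen=13 Dunmere=19 Fernhollow=11 Ironridge=24 → close Ironridge (overflow 10)
  24÷3 = 8 each, +1 to first 0
Round 4: Cedarfen=21 Dunmere=27 Fernhollow=19 → close Dunmere (overflow 17)
  27÷2 = 13 each, +1 to first 1
Round 5: Cedarfen=35 Fernhollow=32 → close Cedarfen (overflow 20)
  35÷1 = 35 each, +1 to first 0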